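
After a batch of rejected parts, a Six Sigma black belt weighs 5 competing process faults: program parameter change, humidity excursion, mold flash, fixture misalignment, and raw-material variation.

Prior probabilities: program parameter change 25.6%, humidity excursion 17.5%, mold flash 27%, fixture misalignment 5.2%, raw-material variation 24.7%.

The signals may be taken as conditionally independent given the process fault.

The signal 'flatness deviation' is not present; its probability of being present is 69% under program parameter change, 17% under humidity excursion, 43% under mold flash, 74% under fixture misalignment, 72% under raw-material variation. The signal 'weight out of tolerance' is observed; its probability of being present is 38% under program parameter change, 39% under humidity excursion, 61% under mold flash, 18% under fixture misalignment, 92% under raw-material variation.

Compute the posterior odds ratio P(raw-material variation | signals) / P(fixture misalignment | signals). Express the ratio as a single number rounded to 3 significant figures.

26.1

Unnormalized posterior weight (prior times the signal likelihoods) for each of the two hypotheses (using 1 − P(present | H) for each absent signal):
  raw-material variation: 0.247 × (1 − 0.72) × 0.92 = 0.063627
  fixture misalignment: 0.052 × (1 − 0.74) × 0.18 = 0.0024336
Posterior odds = 0.063627 / 0.0024336 ≈ 26.1.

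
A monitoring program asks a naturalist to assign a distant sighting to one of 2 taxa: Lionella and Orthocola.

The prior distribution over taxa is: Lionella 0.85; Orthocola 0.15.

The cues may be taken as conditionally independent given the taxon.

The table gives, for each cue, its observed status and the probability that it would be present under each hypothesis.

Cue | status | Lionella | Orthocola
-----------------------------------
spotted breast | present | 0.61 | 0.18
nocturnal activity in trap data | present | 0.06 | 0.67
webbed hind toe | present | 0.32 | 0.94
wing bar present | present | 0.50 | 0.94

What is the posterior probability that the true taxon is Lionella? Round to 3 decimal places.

0.237

By Bayes' rule with conditional independence, the unnormalized weight for each hypothesis is prior × ∏ likelihoods:
  Lionella: 0.85 × 0.61 × 0.06 × 0.32 × 0.50 = 0.0049776
  Orthocola: 0.15 × 0.18 × 0.67 × 0.94 × 0.94 = 0.015984
Marginal likelihood of the evidence = 0.020962.
P(Lionella | evidence) = 0.0049776 / 0.020962 ≈ 0.237.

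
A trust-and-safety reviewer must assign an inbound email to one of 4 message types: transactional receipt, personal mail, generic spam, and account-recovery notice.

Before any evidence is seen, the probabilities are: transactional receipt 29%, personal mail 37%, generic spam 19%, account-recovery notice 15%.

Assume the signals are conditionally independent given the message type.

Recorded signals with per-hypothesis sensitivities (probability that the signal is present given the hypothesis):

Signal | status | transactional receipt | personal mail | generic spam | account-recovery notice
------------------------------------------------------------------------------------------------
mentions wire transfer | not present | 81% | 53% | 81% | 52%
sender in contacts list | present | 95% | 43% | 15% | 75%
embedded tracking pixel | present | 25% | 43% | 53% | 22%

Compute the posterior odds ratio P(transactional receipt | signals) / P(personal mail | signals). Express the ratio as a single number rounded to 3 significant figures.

Unnormalized posterior weight (prior times the signal likelihoods) for each of the two hypotheses (using 1 − P(present | H) for each absent signal):
  transactional receipt: 0.29 × (1 − 0.81) × 0.95 × 0.25 = 0.013086
  personal mail: 0.37 × (1 − 0.53) × 0.43 × 0.43 = 0.032154
Posterior odds = 0.013086 / 0.032154 ≈ 0.407.

0.407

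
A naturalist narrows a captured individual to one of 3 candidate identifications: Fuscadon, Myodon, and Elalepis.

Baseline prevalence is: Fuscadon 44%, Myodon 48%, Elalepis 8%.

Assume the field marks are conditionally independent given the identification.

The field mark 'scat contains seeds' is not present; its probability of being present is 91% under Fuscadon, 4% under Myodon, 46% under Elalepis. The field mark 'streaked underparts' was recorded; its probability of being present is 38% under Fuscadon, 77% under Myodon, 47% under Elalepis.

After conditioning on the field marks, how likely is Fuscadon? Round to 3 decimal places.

0.039

By Bayes' rule with conditional independence, the unnormalized weight for each hypothesis is prior × ∏ likelihoods (using 1 − P(present | H) for each absent field mark):
  Fuscadon: 0.44 × (1 − 0.91) × 0.38 = 0.015048
  Myodon: 0.48 × (1 − 0.04) × 0.77 = 0.35482
  Elalepis: 0.08 × (1 − 0.46) × 0.47 = 0.020304
Normalizing constant Z = 0.015048 + 0.35482 + 0.020304 = 0.39017.
P(Fuscadon | evidence) = 0.015048 / 0.39017 ≈ 0.039.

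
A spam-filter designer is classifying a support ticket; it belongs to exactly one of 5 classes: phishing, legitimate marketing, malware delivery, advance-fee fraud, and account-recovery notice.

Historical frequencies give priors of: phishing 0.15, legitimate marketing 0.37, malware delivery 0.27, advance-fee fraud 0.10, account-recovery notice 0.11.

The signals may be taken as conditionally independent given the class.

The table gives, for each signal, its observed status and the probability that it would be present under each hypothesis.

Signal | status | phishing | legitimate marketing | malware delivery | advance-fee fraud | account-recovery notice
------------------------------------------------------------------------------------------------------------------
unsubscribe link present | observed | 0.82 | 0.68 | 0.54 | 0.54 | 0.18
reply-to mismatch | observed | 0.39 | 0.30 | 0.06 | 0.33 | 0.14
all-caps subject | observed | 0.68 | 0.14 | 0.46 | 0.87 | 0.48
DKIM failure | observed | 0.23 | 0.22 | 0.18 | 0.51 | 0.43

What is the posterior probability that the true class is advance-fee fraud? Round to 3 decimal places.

0.415

For each hypothesis, the unnormalized posterior weight is prior × product of the signal likelihoods:
  phishing: 0.15 × 0.82 × 0.39 × 0.68 × 0.23 = 0.0075025
  legitimate marketing: 0.37 × 0.68 × 0.30 × 0.14 × 0.22 = 0.0023248
  malware delivery: 0.27 × 0.54 × 0.06 × 0.46 × 0.18 = 0.00072433
  advance-fee fraud: 0.10 × 0.54 × 0.33 × 0.87 × 0.51 = 0.0079067
  account-recovery notice: 0.11 × 0.18 × 0.14 × 0.48 × 0.43 = 0.00057214
Marginal likelihood of the evidence = 0.019031.
P(advance-fee fraud | evidence) = 0.0079067 / 0.019031 ≈ 0.415.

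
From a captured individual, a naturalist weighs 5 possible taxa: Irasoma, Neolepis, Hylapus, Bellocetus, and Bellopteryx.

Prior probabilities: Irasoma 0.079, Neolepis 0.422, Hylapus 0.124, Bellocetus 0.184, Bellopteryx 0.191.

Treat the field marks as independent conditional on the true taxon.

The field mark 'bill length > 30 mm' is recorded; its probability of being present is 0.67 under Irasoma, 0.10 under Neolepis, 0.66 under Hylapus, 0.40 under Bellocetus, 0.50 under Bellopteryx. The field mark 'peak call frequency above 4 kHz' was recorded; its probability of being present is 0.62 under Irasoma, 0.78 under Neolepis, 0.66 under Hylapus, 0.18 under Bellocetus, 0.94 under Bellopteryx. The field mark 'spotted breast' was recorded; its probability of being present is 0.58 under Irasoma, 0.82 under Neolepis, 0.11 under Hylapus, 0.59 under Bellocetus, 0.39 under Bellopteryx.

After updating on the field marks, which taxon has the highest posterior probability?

By Bayes' rule with conditional independence, the unnormalized weight for each hypothesis is prior × ∏ likelihoods:
  Irasoma: 0.079 × 0.67 × 0.62 × 0.58 = 0.019034
  Neolepis: 0.422 × 0.10 × 0.78 × 0.82 = 0.026991
  Hylapus: 0.124 × 0.66 × 0.66 × 0.11 = 0.0059416
  Bellocetus: 0.184 × 0.40 × 0.18 × 0.59 = 0.0078163
  Bellopteryx: 0.191 × 0.50 × 0.94 × 0.39 = 0.03501
The unnormalized weights sum to 0.094793.
P(Irasoma | evidence) ≈ 0.019034 / 0.094793 ≈ 0.201
P(Neolepis | evidence) ≈ 0.026991 / 0.094793 ≈ 0.285
P(Hylapus | evidence) ≈ 0.0059416 / 0.094793 ≈ 0.063
P(Bellocetus | evidence) ≈ 0.0078163 / 0.094793 ≈ 0.082
P(Bellopteryx | evidence) ≈ 0.03501 / 0.094793 ≈ 0.369
The largest is 0.369, so Bellopteryx is most probable.

Bellopteryx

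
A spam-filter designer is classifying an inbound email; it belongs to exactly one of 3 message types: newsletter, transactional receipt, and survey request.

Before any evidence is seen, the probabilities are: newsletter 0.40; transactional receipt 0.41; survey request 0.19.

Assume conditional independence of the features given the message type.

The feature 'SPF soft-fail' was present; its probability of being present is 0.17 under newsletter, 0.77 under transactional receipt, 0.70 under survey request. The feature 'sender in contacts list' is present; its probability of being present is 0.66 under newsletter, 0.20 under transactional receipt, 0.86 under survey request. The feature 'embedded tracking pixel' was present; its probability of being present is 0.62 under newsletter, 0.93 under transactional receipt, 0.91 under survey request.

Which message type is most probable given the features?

survey request

For each hypothesis, the unnormalized posterior weight is prior × product of the feature likelihoods:
  newsletter: 0.40 × 0.17 × 0.66 × 0.62 = 0.027826
  transactional receipt: 0.41 × 0.77 × 0.20 × 0.93 = 0.05872
  survey request: 0.19 × 0.70 × 0.86 × 0.91 = 0.10409
Marginal likelihood of the evidence = 0.19063.
P(newsletter | evidence) ≈ 0.027826 / 0.19063 ≈ 0.146
P(transactional receipt | evidence) ≈ 0.05872 / 0.19063 ≈ 0.308
P(survey request | evidence) ≈ 0.10409 / 0.19063 ≈ 0.546
The largest is 0.546, so survey request is most probable.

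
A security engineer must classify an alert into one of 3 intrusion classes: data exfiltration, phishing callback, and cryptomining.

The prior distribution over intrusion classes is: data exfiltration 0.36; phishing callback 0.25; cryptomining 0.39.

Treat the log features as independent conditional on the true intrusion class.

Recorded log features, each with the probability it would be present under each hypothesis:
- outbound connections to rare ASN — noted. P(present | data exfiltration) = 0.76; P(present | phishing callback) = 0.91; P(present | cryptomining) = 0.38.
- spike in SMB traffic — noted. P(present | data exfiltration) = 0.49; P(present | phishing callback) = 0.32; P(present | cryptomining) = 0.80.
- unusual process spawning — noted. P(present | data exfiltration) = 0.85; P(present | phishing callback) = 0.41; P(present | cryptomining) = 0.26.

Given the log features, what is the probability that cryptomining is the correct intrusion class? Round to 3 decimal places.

Multiply each prior by the joint likelihood of the log feature pattern:
  data exfiltration: 0.36 × 0.76 × 0.49 × 0.85 = 0.11395
  phishing callback: 0.25 × 0.91 × 0.32 × 0.41 = 0.029848
  cryptomining: 0.39 × 0.38 × 0.80 × 0.26 = 0.030826
The unnormalized weights sum to 0.17463.
P(cryptomining | evidence) = 0.030826 / 0.17463 ≈ 0.177.

0.177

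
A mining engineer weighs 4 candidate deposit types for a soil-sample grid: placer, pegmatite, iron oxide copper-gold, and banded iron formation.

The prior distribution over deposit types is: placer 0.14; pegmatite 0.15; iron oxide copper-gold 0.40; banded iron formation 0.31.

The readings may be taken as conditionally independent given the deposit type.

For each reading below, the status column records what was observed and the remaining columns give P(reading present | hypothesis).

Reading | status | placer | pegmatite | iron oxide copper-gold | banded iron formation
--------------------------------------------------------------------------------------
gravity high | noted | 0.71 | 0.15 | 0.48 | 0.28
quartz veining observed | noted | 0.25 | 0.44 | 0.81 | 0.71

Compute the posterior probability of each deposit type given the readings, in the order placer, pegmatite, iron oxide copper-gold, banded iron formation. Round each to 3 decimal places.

0.099, 0.039, 0.617, 0.245

For each hypothesis, the unnormalized posterior weight is prior × product of the reading likelihoods:
  placer: 0.14 × 0.71 × 0.25 = 0.02485
  pegmatite: 0.15 × 0.15 × 0.44 = 0.0099
  iron oxide copper-gold: 0.40 × 0.48 × 0.81 = 0.15552
  banded iron formation: 0.31 × 0.28 × 0.71 = 0.061628
Marginal likelihood of the evidence = 0.2519.
P(placer | evidence) = 0.02485 / 0.2519 ≈ 0.099
P(pegmatite | evidence) = 0.0099 / 0.2519 ≈ 0.039
P(iron oxide copper-gold | evidence) = 0.15552 / 0.2519 ≈ 0.617
P(banded iron formation | evidence) = 0.061628 / 0.2519 ≈ 0.245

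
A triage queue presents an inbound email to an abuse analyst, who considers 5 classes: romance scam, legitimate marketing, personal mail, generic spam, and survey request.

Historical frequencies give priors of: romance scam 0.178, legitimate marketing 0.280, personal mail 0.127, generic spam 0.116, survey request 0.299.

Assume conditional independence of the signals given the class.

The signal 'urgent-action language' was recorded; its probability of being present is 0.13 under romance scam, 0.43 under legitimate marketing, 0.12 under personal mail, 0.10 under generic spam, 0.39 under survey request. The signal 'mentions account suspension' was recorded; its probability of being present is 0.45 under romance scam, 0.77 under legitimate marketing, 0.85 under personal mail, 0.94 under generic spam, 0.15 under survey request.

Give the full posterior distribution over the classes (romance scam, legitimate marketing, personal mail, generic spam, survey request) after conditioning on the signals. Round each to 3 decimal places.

0.072, 0.642, 0.090, 0.075, 0.121

For each hypothesis, the unnormalized posterior weight is prior × product of the signal likelihoods:
  romance scam: 0.178 × 0.13 × 0.45 = 0.010413
  legitimate marketing: 0.280 × 0.43 × 0.77 = 0.092708
  personal mail: 0.127 × 0.12 × 0.85 = 0.012954
  generic spam: 0.116 × 0.10 × 0.94 = 0.010904
  survey request: 0.299 × 0.39 × 0.15 = 0.017492
The unnormalized weights sum to 0.14447.
P(romance scam | evidence) = 0.010413 / 0.14447 ≈ 0.072
P(legitimate marketing | evidence) = 0.092708 / 0.14447 ≈ 0.642
P(personal mail | evidence) = 0.012954 / 0.14447 ≈ 0.090
P(generic spam | evidence) = 0.010904 / 0.14447 ≈ 0.075
P(survey request | evidence) = 0.017492 / 0.14447 ≈ 0.121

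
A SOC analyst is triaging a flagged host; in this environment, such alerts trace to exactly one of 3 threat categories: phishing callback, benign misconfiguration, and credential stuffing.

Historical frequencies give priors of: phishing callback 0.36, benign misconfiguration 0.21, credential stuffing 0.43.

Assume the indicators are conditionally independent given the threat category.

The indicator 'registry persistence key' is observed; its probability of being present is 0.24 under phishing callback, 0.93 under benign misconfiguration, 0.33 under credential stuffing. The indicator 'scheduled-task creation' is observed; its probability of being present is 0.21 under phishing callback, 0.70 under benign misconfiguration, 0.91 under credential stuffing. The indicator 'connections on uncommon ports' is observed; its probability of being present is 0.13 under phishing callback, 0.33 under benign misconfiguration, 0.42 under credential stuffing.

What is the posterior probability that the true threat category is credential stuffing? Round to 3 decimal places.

0.533

For each hypothesis, the unnormalized posterior weight is prior × product of the indicator likelihoods:
  phishing callback: 0.36 × 0.24 × 0.21 × 0.13 = 0.0023587
  benign misconfiguration: 0.21 × 0.93 × 0.70 × 0.33 = 0.045114
  credential stuffing: 0.43 × 0.33 × 0.91 × 0.42 = 0.054234
The unnormalized weights sum to 0.10171.
P(credential stuffing | evidence) = 0.054234 / 0.10171 ≈ 0.533.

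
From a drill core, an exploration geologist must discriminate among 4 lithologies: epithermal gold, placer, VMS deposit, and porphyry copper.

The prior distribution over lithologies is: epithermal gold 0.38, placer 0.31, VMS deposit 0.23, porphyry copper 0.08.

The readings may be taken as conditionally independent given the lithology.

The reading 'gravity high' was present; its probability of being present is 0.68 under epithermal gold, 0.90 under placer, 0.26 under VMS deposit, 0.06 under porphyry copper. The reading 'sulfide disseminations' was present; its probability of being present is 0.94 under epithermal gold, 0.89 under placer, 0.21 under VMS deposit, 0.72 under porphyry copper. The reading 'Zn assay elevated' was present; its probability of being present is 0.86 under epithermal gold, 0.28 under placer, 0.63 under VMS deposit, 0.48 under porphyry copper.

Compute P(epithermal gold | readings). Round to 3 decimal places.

0.725

For each hypothesis, the unnormalized posterior weight is prior × product of the reading likelihoods:
  epithermal gold: 0.38 × 0.68 × 0.94 × 0.86 = 0.20889
  placer: 0.31 × 0.90 × 0.89 × 0.28 = 0.069527
  VMS deposit: 0.23 × 0.26 × 0.21 × 0.63 = 0.0079115
  porphyry copper: 0.08 × 0.06 × 0.72 × 0.48 = 0.0016589
Marginal likelihood of the evidence = 0.28799.
P(epithermal gold | evidence) = 0.20889 / 0.28799 ≈ 0.725.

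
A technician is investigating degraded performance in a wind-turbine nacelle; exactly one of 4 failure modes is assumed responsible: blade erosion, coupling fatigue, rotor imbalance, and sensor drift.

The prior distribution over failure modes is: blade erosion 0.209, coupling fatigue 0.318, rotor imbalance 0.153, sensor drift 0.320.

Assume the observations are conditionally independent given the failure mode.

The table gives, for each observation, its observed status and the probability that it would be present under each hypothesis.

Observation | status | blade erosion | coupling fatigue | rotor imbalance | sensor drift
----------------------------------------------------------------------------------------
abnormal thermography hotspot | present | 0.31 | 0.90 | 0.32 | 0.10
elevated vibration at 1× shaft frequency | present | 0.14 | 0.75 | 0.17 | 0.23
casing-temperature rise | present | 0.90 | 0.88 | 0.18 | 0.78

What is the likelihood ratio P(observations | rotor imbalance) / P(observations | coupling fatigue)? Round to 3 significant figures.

Joint likelihood of the evidence pattern under each hypothesis:
  rotor imbalance: 0.32 × 0.17 × 0.18 = 0.009792
  coupling fatigue: 0.90 × 0.75 × 0.88 = 0.594
Bayes factor = 0.009792 / 0.594 ≈ 0.0165

0.0165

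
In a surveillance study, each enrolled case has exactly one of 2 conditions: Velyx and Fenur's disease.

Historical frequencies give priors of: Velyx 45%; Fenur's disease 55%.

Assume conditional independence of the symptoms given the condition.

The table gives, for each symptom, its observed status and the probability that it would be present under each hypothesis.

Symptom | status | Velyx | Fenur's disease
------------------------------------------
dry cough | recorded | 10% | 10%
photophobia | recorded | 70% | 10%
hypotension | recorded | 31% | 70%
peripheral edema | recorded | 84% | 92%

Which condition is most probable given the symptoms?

Velyx

Multiply each prior by the joint likelihood of the symptom pattern:
  Velyx: 0.45 × 0.10 × 0.70 × 0.31 × 0.84 = 0.0082026
  Fenur's disease: 0.55 × 0.10 × 0.10 × 0.70 × 0.92 = 0.003542
The unnormalized weights sum to 0.011745.
P(Velyx | evidence) ≈ 0.0082026 / 0.011745 ≈ 0.698
P(Fenur's disease | evidence) ≈ 0.003542 / 0.011745 ≈ 0.302
The largest is 0.698, so Velyx is most probable.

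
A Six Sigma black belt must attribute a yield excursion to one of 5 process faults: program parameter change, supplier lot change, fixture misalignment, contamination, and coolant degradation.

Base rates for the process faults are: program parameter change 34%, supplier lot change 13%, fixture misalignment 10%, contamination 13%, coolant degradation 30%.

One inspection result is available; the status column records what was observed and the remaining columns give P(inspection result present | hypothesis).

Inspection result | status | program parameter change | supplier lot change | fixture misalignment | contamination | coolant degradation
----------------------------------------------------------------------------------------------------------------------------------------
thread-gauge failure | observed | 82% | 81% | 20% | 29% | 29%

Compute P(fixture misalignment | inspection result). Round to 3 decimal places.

Multiply each prior by the likelihood of the inspection result:
  program parameter change: 0.34 × 0.82 = 0.2788
  supplier lot change: 0.13 × 0.81 = 0.1053
  fixture misalignment: 0.10 × 0.20 = 0.02
  contamination: 0.13 × 0.29 = 0.0377
  coolant degradation: 0.30 × 0.29 = 0.087
Marginal likelihood of the evidence = 0.5288.
P(fixture misalignment | evidence) = 0.02 / 0.5288 ≈ 0.038.

0.038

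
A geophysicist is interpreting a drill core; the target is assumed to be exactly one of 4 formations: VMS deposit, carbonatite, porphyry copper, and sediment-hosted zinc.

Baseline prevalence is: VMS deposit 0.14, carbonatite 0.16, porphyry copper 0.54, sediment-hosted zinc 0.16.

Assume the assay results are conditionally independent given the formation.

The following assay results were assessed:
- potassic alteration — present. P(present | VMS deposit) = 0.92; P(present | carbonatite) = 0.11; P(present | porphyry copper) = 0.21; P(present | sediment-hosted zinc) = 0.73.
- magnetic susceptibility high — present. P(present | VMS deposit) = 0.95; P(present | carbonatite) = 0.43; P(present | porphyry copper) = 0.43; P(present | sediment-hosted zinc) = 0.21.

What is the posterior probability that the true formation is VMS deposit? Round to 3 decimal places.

Multiply each prior by the joint likelihood of the assay result pattern:
  VMS deposit: 0.14 × 0.92 × 0.95 = 0.12236
  carbonatite: 0.16 × 0.11 × 0.43 = 0.007568
  porphyry copper: 0.54 × 0.21 × 0.43 = 0.048762
  sediment-hosted zinc: 0.16 × 0.73 × 0.21 = 0.024528
The unnormalized weights sum to 0.20322.
P(VMS deposit | evidence) = 0.12236 / 0.20322 ≈ 0.602.

0.602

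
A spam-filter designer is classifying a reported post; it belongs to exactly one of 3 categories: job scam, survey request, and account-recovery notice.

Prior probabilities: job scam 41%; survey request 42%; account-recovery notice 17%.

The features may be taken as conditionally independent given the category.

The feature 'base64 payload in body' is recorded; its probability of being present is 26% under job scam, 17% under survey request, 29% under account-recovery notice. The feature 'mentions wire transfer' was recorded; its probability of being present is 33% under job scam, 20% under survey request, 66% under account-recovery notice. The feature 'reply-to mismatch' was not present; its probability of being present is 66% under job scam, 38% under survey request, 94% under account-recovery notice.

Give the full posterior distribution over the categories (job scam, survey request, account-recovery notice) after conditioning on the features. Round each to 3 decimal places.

0.525, 0.389, 0.086

By Bayes' rule with conditional independence, the unnormalized weight for each hypothesis is prior × ∏ likelihoods (using 1 − P(present | H) for each absent feature):
  job scam: 0.41 × 0.26 × 0.33 × (1 − 0.66) = 0.011961
  survey request: 0.42 × 0.17 × 0.20 × (1 − 0.38) = 0.0088536
  account-recovery notice: 0.17 × 0.29 × 0.66 × (1 − 0.94) = 0.0019523
Normalizing constant Z = 0.011961 + 0.0088536 + 0.0019523 = 0.022766.
P(job scam | evidence) = 0.011961 / 0.022766 ≈ 0.525
P(survey request | evidence) = 0.0088536 / 0.022766 ≈ 0.389
P(account-recovery notice | evidence) = 0.0019523 / 0.022766 ≈ 0.086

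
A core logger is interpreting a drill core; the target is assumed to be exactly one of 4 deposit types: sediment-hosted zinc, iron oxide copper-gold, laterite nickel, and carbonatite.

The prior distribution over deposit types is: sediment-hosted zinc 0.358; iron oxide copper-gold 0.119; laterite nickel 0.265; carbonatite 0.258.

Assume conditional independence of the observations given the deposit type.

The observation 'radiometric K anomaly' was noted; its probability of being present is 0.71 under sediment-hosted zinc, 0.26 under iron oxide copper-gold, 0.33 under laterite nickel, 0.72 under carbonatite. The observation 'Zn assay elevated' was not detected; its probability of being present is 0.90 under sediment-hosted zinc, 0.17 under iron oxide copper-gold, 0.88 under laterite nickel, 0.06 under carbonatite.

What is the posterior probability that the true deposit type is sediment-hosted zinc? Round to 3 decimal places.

Multiply each prior by the joint likelihood of the evidence pattern (using 1 − P(present | H) for each absent observation):
  sediment-hosted zinc: 0.358 × 0.71 × (1 − 0.90) = 0.025418
  iron oxide copper-gold: 0.119 × 0.26 × (1 − 0.17) = 0.02568
  laterite nickel: 0.265 × 0.33 × (1 − 0.88) = 0.010494
  carbonatite: 0.258 × 0.72 × (1 − 0.06) = 0.17461
The unnormalized weights sum to 0.23621.
P(sediment-hosted zinc | evidence) = 0.025418 / 0.23621 ≈ 0.108.

0.108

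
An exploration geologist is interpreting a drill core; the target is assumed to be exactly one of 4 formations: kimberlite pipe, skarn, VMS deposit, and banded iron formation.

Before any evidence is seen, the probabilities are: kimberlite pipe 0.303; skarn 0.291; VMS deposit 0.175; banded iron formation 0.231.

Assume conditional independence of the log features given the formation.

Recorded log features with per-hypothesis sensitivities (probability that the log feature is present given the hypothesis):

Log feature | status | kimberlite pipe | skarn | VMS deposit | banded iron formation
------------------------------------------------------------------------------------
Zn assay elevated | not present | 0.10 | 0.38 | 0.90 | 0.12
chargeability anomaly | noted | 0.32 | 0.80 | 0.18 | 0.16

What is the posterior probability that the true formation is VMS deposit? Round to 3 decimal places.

By Bayes' rule with conditional independence, the unnormalized weight for each hypothesis is prior × ∏ likelihoods (using 1 − P(present | H) for each absent log feature):
  kimberlite pipe: 0.303 × (1 − 0.10) × 0.32 = 0.087264
  skarn: 0.291 × (1 − 0.38) × 0.80 = 0.14434
  VMS deposit: 0.175 × (1 − 0.90) × 0.18 = 0.00315
  banded iron formation: 0.231 × (1 − 0.12) × 0.16 = 0.032525
The unnormalized weights sum to 0.26727.
P(VMS deposit | evidence) = 0.00315 / 0.26727 ≈ 0.012.

0.012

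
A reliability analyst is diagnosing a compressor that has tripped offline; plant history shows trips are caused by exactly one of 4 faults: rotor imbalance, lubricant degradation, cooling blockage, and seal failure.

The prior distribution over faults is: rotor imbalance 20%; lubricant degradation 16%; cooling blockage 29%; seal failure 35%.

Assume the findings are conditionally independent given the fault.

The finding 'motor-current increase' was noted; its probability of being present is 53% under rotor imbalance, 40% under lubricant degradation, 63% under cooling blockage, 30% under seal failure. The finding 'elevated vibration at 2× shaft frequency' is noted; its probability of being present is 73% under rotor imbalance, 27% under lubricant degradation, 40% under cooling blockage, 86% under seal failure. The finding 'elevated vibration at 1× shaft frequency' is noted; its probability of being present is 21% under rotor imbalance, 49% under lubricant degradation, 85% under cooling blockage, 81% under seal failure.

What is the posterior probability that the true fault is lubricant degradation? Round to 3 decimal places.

For each hypothesis, the unnormalized posterior weight is prior × product of the finding likelihoods:
  rotor imbalance: 0.20 × 0.53 × 0.73 × 0.21 = 0.01625
  lubricant degradation: 0.16 × 0.40 × 0.27 × 0.49 = 0.0084672
  cooling blockage: 0.29 × 0.63 × 0.40 × 0.85 = 0.062118
  seal failure: 0.35 × 0.30 × 0.86 × 0.81 = 0.073143
The unnormalized weights sum to 0.15998.
P(lubricant degradation | evidence) = 0.0084672 / 0.15998 ≈ 0.053.

0.053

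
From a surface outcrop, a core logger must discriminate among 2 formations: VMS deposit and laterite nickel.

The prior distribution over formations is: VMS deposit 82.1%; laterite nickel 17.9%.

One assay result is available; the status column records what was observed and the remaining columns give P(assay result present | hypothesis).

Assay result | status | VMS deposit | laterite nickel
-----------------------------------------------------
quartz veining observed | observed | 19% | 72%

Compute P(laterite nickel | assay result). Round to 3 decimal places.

For each hypothesis, the unnormalized posterior weight is prior × likelihood:
  VMS deposit: 0.821 × 0.19 = 0.15599
  laterite nickel: 0.179 × 0.72 = 0.12888
The unnormalized weights sum to 0.28487.
P(laterite nickel | evidence) = 0.12888 / 0.28487 ≈ 0.452.

0.452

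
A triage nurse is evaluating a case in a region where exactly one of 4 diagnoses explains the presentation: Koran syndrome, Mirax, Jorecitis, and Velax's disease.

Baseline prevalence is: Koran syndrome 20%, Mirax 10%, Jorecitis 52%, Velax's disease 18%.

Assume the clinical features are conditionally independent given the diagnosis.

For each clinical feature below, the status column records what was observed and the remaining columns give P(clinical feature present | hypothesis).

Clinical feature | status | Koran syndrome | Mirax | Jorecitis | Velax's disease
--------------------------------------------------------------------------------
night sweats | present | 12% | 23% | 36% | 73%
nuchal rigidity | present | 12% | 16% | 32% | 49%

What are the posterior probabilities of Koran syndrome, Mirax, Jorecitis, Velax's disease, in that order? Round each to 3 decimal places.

0.022, 0.028, 0.458, 0.492

Multiply each prior by the joint likelihood of the clinical feature pattern:
  Koran syndrome: 0.20 × 0.12 × 0.12 = 0.00288
  Mirax: 0.10 × 0.23 × 0.16 = 0.00368
  Jorecitis: 0.52 × 0.36 × 0.32 = 0.059904
  Velax's disease: 0.18 × 0.73 × 0.49 = 0.064386
Normalizing constant Z = 0.00288 + 0.00368 + 0.059904 + 0.064386 = 0.13085.
P(Koran syndrome | evidence) = 0.00288 / 0.13085 ≈ 0.022
P(Mirax | evidence) = 0.00368 / 0.13085 ≈ 0.028
P(Jorecitis | evidence) = 0.059904 / 0.13085 ≈ 0.458
P(Velax's disease | evidence) = 0.064386 / 0.13085 ≈ 0.492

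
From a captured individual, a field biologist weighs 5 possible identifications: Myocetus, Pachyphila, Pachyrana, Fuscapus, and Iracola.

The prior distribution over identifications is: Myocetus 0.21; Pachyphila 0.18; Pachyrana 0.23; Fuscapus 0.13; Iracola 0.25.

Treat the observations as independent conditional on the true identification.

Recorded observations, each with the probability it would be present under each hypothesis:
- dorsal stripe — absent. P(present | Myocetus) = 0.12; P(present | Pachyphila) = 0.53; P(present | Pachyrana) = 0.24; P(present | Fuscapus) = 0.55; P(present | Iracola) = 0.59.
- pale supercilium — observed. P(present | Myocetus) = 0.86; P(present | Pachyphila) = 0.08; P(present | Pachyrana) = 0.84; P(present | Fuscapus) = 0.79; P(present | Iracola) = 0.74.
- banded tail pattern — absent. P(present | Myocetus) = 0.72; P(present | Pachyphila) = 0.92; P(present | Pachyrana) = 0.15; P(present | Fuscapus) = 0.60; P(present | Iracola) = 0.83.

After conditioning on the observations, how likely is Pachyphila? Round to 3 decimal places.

For each hypothesis, the unnormalized posterior weight is prior × product of the observation likelihoods (using 1 − P(present | H) for each absent observation):
  Myocetus: 0.21 × (1 − 0.12) × 0.86 × (1 − 0.72) = 0.0445
  Pachyphila: 0.18 × (1 − 0.53) × 0.08 × (1 − 0.92) = 0.00054144
  Pachyrana: 0.23 × (1 − 0.24) × 0.84 × (1 − 0.15) = 0.12481
  Fuscapus: 0.13 × (1 − 0.55) × 0.79 × (1 − 0.60) = 0.018486
  Iracola: 0.25 × (1 − 0.59) × 0.74 × (1 − 0.83) = 0.012895
The unnormalized weights sum to 0.20123.
P(Pachyphila | evidence) = 0.00054144 / 0.20123 ≈ 0.003.

0.003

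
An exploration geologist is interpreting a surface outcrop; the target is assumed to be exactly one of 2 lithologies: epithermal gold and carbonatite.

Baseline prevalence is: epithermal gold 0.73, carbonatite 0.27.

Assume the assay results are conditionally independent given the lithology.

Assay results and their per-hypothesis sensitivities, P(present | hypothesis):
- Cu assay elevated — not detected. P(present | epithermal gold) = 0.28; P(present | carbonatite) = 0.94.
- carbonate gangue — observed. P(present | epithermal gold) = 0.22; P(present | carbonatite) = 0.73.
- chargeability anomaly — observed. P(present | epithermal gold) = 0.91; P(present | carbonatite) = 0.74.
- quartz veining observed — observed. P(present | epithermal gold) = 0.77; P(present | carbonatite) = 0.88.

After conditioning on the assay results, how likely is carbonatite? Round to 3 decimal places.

0.087

By Bayes' rule with conditional independence, the unnormalized weight for each hypothesis is prior × ∏ likelihoods (using 1 − P(present | H) for each absent assay result):
  epithermal gold: 0.73 × (1 − 0.28) × 0.22 × 0.91 × 0.77 = 0.081023
  carbonatite: 0.27 × (1 − 0.94) × 0.73 × 0.74 × 0.88 = 0.0077011
Normalizing constant Z = 0.081023 + 0.0077011 = 0.088724.
P(carbonatite | evidence) = 0.0077011 / 0.088724 ≈ 0.087.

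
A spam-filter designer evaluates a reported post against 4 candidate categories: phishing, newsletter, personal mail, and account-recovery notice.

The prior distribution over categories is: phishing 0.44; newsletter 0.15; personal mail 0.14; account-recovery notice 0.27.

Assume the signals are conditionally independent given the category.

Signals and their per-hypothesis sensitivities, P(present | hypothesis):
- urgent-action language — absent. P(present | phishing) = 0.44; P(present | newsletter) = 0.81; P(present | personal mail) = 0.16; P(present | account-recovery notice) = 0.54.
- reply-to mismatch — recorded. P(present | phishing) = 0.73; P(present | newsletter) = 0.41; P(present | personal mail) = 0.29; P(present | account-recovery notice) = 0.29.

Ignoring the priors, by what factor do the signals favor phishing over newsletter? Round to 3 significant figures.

5.25

Take the product of per-signal likelihoods under each hypothesis (using 1 − P(present | H) for each absent signal), then divide.
  phishing: (1 − 0.44) × 0.73 = 0.4088
  newsletter: (1 − 0.81) × 0.41 = 0.0779
Bayes factor = 0.4088 / 0.0779 ≈ 5.25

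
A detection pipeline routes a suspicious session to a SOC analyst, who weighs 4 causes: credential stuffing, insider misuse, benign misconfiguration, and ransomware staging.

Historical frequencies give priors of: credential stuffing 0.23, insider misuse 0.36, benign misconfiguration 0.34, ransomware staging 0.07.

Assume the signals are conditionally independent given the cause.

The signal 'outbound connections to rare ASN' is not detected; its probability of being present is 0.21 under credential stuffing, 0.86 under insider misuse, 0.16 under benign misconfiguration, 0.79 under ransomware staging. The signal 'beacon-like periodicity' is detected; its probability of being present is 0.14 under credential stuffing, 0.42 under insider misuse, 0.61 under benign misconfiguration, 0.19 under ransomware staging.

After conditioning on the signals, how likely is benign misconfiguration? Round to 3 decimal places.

0.779

Multiply each prior by the joint likelihood of the signal pattern (using 1 − P(present | H) for each absent signal):
  credential stuffing: 0.23 × (1 − 0.21) × 0.14 = 0.025438
  insider misuse: 0.36 × (1 − 0.86) × 0.42 = 0.021168
  benign misconfiguration: 0.34 × (1 − 0.16) × 0.61 = 0.17422
  ransomware staging: 0.07 × (1 − 0.79) × 0.19 = 0.002793
Normalizing constant Z = 0.025438 + 0.021168 + 0.17422 + 0.002793 = 0.22362.
P(benign misconfiguration | evidence) = 0.17422 / 0.22362 ≈ 0.779.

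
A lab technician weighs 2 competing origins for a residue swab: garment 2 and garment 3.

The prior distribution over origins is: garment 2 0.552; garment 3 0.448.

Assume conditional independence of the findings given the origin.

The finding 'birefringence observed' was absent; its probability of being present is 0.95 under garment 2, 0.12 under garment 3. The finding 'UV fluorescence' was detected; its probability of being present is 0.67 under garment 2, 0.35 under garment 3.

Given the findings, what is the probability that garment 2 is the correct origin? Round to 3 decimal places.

0.118

By Bayes' rule with conditional independence, the unnormalized weight for each hypothesis is prior × ∏ likelihoods (using 1 − P(present | H) for each absent finding):
  garment 2: 0.552 × (1 − 0.95) × 0.67 = 0.018492
  garment 3: 0.448 × (1 − 0.12) × 0.35 = 0.13798
Marginal likelihood of the evidence = 0.15648.
P(garment 2 | evidence) = 0.018492 / 0.15648 ≈ 0.118.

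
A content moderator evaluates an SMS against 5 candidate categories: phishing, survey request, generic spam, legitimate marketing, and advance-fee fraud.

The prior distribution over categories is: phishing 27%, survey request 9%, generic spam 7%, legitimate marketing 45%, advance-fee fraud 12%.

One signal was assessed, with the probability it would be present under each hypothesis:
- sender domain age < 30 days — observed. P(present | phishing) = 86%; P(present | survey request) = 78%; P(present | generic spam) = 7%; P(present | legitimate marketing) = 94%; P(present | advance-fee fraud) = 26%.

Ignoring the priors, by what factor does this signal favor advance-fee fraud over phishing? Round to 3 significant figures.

0.302

The Bayes factor is the ratio of the two likelihoods.
  advance-fee fraud: 0.26
  phishing: 0.86
Bayes factor = 0.26 / 0.86 ≈ 0.302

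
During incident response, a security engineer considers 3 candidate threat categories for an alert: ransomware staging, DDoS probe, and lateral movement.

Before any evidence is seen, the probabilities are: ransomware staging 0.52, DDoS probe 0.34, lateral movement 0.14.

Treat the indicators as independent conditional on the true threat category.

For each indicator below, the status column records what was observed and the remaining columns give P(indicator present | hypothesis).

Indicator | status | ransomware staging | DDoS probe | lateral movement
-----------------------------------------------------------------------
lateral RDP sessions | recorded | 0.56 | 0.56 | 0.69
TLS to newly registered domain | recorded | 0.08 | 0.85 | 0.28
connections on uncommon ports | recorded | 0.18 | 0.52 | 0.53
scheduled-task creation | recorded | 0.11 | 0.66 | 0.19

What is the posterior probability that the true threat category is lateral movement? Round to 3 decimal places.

Multiply each prior by the joint likelihood of the indicator pattern:
  ransomware staging: 0.52 × 0.56 × 0.08 × 0.18 × 0.11 = 0.00046126
  DDoS probe: 0.34 × 0.56 × 0.85 × 0.52 × 0.66 = 0.055543
  lateral movement: 0.14 × 0.69 × 0.28 × 0.53 × 0.19 = 0.0027237
Normalizing constant Z = 0.00046126 + 0.055543 + 0.0027237 = 0.058728.
P(lateral movement | evidence) = 0.0027237 / 0.058728 ≈ 0.046.

0.046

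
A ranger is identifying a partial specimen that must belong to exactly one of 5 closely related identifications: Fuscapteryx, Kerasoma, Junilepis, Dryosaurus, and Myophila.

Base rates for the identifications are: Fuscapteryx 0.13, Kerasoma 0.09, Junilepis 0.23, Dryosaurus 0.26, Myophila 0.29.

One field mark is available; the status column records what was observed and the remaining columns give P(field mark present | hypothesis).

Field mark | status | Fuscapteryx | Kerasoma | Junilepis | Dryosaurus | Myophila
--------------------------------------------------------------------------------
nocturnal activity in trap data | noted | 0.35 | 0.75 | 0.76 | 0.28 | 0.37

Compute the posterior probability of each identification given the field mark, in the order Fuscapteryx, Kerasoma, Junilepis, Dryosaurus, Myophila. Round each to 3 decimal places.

By Bayes' rule, the unnormalized weight for each hypothesis is prior × likelihood:
  Fuscapteryx: 0.13 × 0.35 = 0.0455
  Kerasoma: 0.09 × 0.75 = 0.0675
  Junilepis: 0.23 × 0.76 = 0.1748
  Dryosaurus: 0.26 × 0.28 = 0.0728
  Myophila: 0.29 × 0.37 = 0.1073
Marginal likelihood of the evidence = 0.4679.
P(Fuscapteryx | evidence) = 0.0455 / 0.4679 ≈ 0.097
P(Kerasoma | evidence) = 0.0675 / 0.4679 ≈ 0.144
P(Junilepis | evidence) = 0.1748 / 0.4679 ≈ 0.374
P(Dryosaurus | evidence) = 0.0728 / 0.4679 ≈ 0.156
P(Myophila | evidence) = 0.1073 / 0.4679 ≈ 0.229

0.097, 0.144, 0.374, 0.156, 0.229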